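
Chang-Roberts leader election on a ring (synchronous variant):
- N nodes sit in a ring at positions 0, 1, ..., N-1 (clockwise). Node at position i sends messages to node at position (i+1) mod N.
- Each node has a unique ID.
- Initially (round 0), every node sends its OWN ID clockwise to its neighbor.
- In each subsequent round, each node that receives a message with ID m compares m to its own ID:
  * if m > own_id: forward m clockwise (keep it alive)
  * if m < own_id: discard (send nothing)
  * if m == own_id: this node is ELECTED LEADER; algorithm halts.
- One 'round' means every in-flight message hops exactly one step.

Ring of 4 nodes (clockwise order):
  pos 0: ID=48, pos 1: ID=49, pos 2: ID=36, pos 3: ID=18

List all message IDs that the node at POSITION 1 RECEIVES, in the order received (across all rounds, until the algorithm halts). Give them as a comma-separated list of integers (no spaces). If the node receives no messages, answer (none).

Answer: 48,49

Derivation:
Round 1: pos1(id49) recv 48: drop; pos2(id36) recv 49: fwd; pos3(id18) recv 36: fwd; pos0(id48) recv 18: drop
Round 2: pos3(id18) recv 49: fwd; pos0(id48) recv 36: drop
Round 3: pos0(id48) recv 49: fwd
Round 4: pos1(id49) recv 49: ELECTED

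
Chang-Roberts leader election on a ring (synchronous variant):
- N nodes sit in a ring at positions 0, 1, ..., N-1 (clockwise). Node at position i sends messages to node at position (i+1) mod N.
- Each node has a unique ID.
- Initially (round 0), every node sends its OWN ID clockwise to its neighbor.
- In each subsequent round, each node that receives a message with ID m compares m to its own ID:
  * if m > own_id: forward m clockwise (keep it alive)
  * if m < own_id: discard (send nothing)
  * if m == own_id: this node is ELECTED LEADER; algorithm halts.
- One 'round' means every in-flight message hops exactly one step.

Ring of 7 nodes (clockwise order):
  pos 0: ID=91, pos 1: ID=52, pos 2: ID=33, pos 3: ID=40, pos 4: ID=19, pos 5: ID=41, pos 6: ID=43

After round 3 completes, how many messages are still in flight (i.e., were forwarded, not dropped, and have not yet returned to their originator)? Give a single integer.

Answer: 2

Derivation:
Round 1: pos1(id52) recv 91: fwd; pos2(id33) recv 52: fwd; pos3(id40) recv 33: drop; pos4(id19) recv 40: fwd; pos5(id41) recv 19: drop; pos6(id43) recv 41: drop; pos0(id91) recv 43: drop
Round 2: pos2(id33) recv 91: fwd; pos3(id40) recv 52: fwd; pos5(id41) recv 40: drop
Round 3: pos3(id40) recv 91: fwd; pos4(id19) recv 52: fwd
After round 3: 2 messages still in flight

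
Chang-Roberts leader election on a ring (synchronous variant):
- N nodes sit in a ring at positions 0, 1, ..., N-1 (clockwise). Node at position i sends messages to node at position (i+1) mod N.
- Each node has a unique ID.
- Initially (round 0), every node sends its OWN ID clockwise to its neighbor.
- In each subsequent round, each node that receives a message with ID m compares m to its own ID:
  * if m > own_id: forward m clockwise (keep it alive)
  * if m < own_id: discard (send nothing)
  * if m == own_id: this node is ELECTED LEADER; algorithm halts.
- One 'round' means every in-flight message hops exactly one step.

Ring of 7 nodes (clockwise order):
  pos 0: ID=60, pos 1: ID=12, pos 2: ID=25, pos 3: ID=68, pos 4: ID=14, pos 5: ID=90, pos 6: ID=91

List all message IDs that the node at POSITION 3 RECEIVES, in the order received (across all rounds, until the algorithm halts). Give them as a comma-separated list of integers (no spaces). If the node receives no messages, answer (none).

Answer: 25,60,91

Derivation:
Round 1: pos1(id12) recv 60: fwd; pos2(id25) recv 12: drop; pos3(id68) recv 25: drop; pos4(id14) recv 68: fwd; pos5(id90) recv 14: drop; pos6(id91) recv 90: drop; pos0(id60) recv 91: fwd
Round 2: pos2(id25) recv 60: fwd; pos5(id90) recv 68: drop; pos1(id12) recv 91: fwd
Round 3: pos3(id68) recv 60: drop; pos2(id25) recv 91: fwd
Round 4: pos3(id68) recv 91: fwd
Round 5: pos4(id14) recv 91: fwd
Round 6: pos5(id90) recv 91: fwd
Round 7: pos6(id91) recv 91: ELECTED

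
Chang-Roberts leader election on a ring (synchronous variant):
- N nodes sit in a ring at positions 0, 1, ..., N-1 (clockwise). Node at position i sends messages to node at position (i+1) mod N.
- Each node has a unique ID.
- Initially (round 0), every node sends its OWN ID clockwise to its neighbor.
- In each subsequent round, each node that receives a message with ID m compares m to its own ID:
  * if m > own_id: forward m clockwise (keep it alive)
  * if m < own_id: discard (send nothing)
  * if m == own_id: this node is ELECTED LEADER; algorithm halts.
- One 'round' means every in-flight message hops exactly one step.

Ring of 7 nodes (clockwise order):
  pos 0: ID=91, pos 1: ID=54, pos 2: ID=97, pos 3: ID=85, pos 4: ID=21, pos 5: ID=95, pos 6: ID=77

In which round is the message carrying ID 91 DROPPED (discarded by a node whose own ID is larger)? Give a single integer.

Round 1: pos1(id54) recv 91: fwd; pos2(id97) recv 54: drop; pos3(id85) recv 97: fwd; pos4(id21) recv 85: fwd; pos5(id95) recv 21: drop; pos6(id77) recv 95: fwd; pos0(id91) recv 77: drop
Round 2: pos2(id97) recv 91: drop; pos4(id21) recv 97: fwd; pos5(id95) recv 85: drop; pos0(id91) recv 95: fwd
Round 3: pos5(id95) recv 97: fwd; pos1(id54) recv 95: fwd
Round 4: pos6(id77) recv 97: fwd; pos2(id97) recv 95: drop
Round 5: pos0(id91) recv 97: fwd
Round 6: pos1(id54) recv 97: fwd
Round 7: pos2(id97) recv 97: ELECTED
Message ID 91 originates at pos 0; dropped at pos 2 in round 2

Answer: 2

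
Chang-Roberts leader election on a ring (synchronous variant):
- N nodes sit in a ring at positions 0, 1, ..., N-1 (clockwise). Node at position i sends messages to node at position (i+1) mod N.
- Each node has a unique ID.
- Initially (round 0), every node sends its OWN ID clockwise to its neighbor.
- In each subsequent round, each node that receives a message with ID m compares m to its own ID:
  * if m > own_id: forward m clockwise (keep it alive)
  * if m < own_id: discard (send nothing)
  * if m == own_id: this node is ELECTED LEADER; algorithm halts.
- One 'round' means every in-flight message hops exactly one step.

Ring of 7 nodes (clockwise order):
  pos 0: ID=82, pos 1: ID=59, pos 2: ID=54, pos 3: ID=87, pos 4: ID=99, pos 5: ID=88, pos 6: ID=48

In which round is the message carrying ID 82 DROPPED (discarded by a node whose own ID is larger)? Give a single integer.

Answer: 3

Derivation:
Round 1: pos1(id59) recv 82: fwd; pos2(id54) recv 59: fwd; pos3(id87) recv 54: drop; pos4(id99) recv 87: drop; pos5(id88) recv 99: fwd; pos6(id48) recv 88: fwd; pos0(id82) recv 48: drop
Round 2: pos2(id54) recv 82: fwd; pos3(id87) recv 59: drop; pos6(id48) recv 99: fwd; pos0(id82) recv 88: fwd
Round 3: pos3(id87) recv 82: drop; pos0(id82) recv 99: fwd; pos1(id59) recv 88: fwd
Round 4: pos1(id59) recv 99: fwd; pos2(id54) recv 88: fwd
Round 5: pos2(id54) recv 99: fwd; pos3(id87) recv 88: fwd
Round 6: pos3(id87) recv 99: fwd; pos4(id99) recv 88: drop
Round 7: pos4(id99) recv 99: ELECTED
Message ID 82 originates at pos 0; dropped at pos 3 in round 3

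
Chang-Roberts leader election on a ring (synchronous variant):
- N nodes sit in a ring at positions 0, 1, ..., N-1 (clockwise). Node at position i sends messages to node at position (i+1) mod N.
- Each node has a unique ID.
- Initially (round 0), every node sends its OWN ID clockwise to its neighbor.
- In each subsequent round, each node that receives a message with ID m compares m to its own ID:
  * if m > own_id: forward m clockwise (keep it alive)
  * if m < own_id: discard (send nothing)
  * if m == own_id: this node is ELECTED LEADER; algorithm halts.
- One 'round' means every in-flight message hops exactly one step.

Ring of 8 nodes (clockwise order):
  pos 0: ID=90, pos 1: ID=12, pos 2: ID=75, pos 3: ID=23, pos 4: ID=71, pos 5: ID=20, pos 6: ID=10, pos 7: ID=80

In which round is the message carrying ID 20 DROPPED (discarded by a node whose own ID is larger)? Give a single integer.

Round 1: pos1(id12) recv 90: fwd; pos2(id75) recv 12: drop; pos3(id23) recv 75: fwd; pos4(id71) recv 23: drop; pos5(id20) recv 71: fwd; pos6(id10) recv 20: fwd; pos7(id80) recv 10: drop; pos0(id90) recv 80: drop
Round 2: pos2(id75) recv 90: fwd; pos4(id71) recv 75: fwd; pos6(id10) recv 71: fwd; pos7(id80) recv 20: drop
Round 3: pos3(id23) recv 90: fwd; pos5(id20) recv 75: fwd; pos7(id80) recv 71: drop
Round 4: pos4(id71) recv 90: fwd; pos6(id10) recv 75: fwd
Round 5: pos5(id20) recv 90: fwd; pos7(id80) recv 75: drop
Round 6: pos6(id10) recv 90: fwd
Round 7: pos7(id80) recv 90: fwd
Round 8: pos0(id90) recv 90: ELECTED
Message ID 20 originates at pos 5; dropped at pos 7 in round 2

Answer: 2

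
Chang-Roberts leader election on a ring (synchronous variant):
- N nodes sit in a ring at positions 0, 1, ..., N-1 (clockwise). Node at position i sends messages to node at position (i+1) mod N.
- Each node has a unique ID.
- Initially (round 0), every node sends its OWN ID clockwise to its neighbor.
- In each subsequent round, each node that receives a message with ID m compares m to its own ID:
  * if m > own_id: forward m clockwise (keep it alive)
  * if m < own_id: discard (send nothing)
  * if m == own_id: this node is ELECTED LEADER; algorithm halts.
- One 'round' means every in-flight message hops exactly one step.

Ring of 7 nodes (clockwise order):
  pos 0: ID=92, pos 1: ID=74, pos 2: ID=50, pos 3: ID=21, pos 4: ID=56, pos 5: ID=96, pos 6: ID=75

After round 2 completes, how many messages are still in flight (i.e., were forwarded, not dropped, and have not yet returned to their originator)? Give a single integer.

Answer: 3

Derivation:
Round 1: pos1(id74) recv 92: fwd; pos2(id50) recv 74: fwd; pos3(id21) recv 50: fwd; pos4(id56) recv 21: drop; pos5(id96) recv 56: drop; pos6(id75) recv 96: fwd; pos0(id92) recv 75: drop
Round 2: pos2(id50) recv 92: fwd; pos3(id21) recv 74: fwd; pos4(id56) recv 50: drop; pos0(id92) recv 96: fwd
After round 2: 3 messages still in flight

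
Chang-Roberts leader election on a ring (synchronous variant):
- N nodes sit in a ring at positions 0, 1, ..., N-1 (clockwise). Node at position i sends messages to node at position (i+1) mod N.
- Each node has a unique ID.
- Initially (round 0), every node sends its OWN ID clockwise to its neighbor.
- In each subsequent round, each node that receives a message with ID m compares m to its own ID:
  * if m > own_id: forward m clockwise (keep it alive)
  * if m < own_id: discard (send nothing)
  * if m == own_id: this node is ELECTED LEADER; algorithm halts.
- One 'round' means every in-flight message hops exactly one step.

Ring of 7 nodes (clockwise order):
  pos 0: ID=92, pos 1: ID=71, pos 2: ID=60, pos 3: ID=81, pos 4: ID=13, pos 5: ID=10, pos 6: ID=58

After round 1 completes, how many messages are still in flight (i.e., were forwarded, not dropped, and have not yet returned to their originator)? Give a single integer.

Answer: 4

Derivation:
Round 1: pos1(id71) recv 92: fwd; pos2(id60) recv 71: fwd; pos3(id81) recv 60: drop; pos4(id13) recv 81: fwd; pos5(id10) recv 13: fwd; pos6(id58) recv 10: drop; pos0(id92) recv 58: drop
After round 1: 4 messages still in flight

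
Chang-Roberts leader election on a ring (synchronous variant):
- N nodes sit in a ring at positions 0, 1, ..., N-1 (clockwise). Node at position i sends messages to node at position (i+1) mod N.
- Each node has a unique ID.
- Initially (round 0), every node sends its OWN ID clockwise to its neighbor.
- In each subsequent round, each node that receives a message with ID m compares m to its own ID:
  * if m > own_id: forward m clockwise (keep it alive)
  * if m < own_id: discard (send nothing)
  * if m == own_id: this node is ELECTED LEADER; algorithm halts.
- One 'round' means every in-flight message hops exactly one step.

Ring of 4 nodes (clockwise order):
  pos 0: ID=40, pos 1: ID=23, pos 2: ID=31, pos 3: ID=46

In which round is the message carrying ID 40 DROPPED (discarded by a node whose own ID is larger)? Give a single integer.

Answer: 3

Derivation:
Round 1: pos1(id23) recv 40: fwd; pos2(id31) recv 23: drop; pos3(id46) recv 31: drop; pos0(id40) recv 46: fwd
Round 2: pos2(id31) recv 40: fwd; pos1(id23) recv 46: fwd
Round 3: pos3(id46) recv 40: drop; pos2(id31) recv 46: fwd
Round 4: pos3(id46) recv 46: ELECTED
Message ID 40 originates at pos 0; dropped at pos 3 in round 3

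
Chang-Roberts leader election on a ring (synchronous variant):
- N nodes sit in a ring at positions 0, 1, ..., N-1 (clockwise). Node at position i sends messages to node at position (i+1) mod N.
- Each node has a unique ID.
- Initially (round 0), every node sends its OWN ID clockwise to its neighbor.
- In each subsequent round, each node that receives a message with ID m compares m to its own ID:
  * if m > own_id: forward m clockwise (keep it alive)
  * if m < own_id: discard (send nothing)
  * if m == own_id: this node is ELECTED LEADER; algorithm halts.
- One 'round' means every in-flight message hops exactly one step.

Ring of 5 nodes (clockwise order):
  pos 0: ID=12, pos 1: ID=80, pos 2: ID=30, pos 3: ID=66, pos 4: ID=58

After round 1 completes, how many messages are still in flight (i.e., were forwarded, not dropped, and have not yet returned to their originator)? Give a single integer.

Round 1: pos1(id80) recv 12: drop; pos2(id30) recv 80: fwd; pos3(id66) recv 30: drop; pos4(id58) recv 66: fwd; pos0(id12) recv 58: fwd
After round 1: 3 messages still in flight

Answer: 3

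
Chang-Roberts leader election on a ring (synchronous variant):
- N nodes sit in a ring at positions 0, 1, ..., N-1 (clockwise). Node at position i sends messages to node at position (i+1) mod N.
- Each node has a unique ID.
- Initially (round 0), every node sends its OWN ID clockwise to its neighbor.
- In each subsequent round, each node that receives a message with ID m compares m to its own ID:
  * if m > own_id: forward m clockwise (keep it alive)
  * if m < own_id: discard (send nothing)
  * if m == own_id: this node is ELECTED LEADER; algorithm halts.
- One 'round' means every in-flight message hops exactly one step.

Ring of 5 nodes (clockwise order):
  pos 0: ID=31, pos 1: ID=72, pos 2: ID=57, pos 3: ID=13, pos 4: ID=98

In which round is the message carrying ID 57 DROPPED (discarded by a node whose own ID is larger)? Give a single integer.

Round 1: pos1(id72) recv 31: drop; pos2(id57) recv 72: fwd; pos3(id13) recv 57: fwd; pos4(id98) recv 13: drop; pos0(id31) recv 98: fwd
Round 2: pos3(id13) recv 72: fwd; pos4(id98) recv 57: drop; pos1(id72) recv 98: fwd
Round 3: pos4(id98) recv 72: drop; pos2(id57) recv 98: fwd
Round 4: pos3(id13) recv 98: fwd
Round 5: pos4(id98) recv 98: ELECTED
Message ID 57 originates at pos 2; dropped at pos 4 in round 2

Answer: 2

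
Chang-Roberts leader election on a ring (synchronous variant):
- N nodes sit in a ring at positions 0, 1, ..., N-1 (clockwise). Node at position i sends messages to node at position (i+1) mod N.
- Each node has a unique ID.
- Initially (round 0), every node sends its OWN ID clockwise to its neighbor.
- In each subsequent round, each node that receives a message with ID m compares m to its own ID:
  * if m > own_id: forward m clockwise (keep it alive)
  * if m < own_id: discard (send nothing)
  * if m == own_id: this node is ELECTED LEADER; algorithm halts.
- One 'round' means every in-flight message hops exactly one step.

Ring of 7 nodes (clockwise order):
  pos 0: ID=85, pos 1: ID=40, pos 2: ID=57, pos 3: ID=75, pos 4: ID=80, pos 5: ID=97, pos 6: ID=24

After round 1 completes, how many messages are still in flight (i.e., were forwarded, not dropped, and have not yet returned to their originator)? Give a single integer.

Round 1: pos1(id40) recv 85: fwd; pos2(id57) recv 40: drop; pos3(id75) recv 57: drop; pos4(id80) recv 75: drop; pos5(id97) recv 80: drop; pos6(id24) recv 97: fwd; pos0(id85) recv 24: drop
After round 1: 2 messages still in flight

Answer: 2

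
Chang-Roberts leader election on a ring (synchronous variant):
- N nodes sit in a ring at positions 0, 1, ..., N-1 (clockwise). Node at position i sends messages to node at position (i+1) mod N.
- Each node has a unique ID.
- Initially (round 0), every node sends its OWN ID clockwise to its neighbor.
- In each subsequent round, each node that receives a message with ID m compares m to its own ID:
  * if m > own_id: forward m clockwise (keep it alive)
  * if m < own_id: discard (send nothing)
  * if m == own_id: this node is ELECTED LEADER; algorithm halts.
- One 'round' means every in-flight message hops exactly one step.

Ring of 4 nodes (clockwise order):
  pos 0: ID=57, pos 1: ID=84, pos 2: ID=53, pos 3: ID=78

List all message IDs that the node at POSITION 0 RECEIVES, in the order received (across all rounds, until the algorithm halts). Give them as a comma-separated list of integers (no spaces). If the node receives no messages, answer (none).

Round 1: pos1(id84) recv 57: drop; pos2(id53) recv 84: fwd; pos3(id78) recv 53: drop; pos0(id57) recv 78: fwd
Round 2: pos3(id78) recv 84: fwd; pos1(id84) recv 78: drop
Round 3: pos0(id57) recv 84: fwd
Round 4: pos1(id84) recv 84: ELECTED

Answer: 78,84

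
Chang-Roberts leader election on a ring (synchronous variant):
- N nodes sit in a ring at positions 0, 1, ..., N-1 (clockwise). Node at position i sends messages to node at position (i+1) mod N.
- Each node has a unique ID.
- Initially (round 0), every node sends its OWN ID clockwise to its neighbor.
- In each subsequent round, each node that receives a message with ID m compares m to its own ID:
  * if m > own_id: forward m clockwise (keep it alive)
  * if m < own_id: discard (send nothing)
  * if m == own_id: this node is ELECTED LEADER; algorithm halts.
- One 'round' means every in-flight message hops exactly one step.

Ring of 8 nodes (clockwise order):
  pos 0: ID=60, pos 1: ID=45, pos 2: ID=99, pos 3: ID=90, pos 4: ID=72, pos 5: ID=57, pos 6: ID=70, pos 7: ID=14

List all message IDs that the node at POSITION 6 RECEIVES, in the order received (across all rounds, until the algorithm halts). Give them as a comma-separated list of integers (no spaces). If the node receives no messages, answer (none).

Round 1: pos1(id45) recv 60: fwd; pos2(id99) recv 45: drop; pos3(id90) recv 99: fwd; pos4(id72) recv 90: fwd; pos5(id57) recv 72: fwd; pos6(id70) recv 57: drop; pos7(id14) recv 70: fwd; pos0(id60) recv 14: drop
Round 2: pos2(id99) recv 60: drop; pos4(id72) recv 99: fwd; pos5(id57) recv 90: fwd; pos6(id70) recv 72: fwd; pos0(id60) recv 70: fwd
Round 3: pos5(id57) recv 99: fwd; pos6(id70) recv 90: fwd; pos7(id14) recv 72: fwd; pos1(id45) recv 70: fwd
Round 4: pos6(id70) recv 99: fwd; pos7(id14) recv 90: fwd; pos0(id60) recv 72: fwd; pos2(id99) recv 70: drop
Round 5: pos7(id14) recv 99: fwd; pos0(id60) recv 90: fwd; pos1(id45) recv 72: fwd
Round 6: pos0(id60) recv 99: fwd; pos1(id45) recv 90: fwd; pos2(id99) recv 72: drop
Round 7: pos1(id45) recv 99: fwd; pos2(id99) recv 90: drop
Round 8: pos2(id99) recv 99: ELECTED

Answer: 57,72,90,99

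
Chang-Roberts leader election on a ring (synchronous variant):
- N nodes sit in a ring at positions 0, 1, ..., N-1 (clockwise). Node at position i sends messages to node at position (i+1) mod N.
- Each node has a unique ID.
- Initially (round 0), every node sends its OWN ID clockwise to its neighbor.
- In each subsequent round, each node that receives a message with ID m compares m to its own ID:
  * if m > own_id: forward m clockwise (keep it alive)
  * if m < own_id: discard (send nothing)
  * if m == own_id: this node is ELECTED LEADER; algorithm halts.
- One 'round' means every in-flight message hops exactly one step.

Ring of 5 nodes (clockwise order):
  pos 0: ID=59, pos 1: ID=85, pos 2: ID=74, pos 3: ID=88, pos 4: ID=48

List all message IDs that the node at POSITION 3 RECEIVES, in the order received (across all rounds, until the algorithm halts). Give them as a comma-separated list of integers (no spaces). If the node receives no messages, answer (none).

Answer: 74,85,88

Derivation:
Round 1: pos1(id85) recv 59: drop; pos2(id74) recv 85: fwd; pos3(id88) recv 74: drop; pos4(id48) recv 88: fwd; pos0(id59) recv 48: drop
Round 2: pos3(id88) recv 85: drop; pos0(id59) recv 88: fwd
Round 3: pos1(id85) recv 88: fwd
Round 4: pos2(id74) recv 88: fwd
Round 5: pos3(id88) recv 88: ELECTED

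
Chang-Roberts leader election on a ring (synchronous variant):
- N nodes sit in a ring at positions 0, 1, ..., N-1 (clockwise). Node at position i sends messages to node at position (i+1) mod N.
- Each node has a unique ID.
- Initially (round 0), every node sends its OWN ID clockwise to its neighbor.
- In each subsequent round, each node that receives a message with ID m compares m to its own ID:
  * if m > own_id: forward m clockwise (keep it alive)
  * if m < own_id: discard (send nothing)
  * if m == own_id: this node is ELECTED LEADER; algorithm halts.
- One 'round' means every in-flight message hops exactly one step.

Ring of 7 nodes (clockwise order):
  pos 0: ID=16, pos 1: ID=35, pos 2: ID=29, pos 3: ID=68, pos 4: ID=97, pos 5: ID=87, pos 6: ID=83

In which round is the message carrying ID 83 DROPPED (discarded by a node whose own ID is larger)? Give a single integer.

Answer: 5

Derivation:
Round 1: pos1(id35) recv 16: drop; pos2(id29) recv 35: fwd; pos3(id68) recv 29: drop; pos4(id97) recv 68: drop; pos5(id87) recv 97: fwd; pos6(id83) recv 87: fwd; pos0(id16) recv 83: fwd
Round 2: pos3(id68) recv 35: drop; pos6(id83) recv 97: fwd; pos0(id16) recv 87: fwd; pos1(id35) recv 83: fwd
Round 3: pos0(id16) recv 97: fwd; pos1(id35) recv 87: fwd; pos2(id29) recv 83: fwd
Round 4: pos1(id35) recv 97: fwd; pos2(id29) recv 87: fwd; pos3(id68) recv 83: fwd
Round 5: pos2(id29) recv 97: fwd; pos3(id68) recv 87: fwd; pos4(id97) recv 83: drop
Round 6: pos3(id68) recv 97: fwd; pos4(id97) recv 87: drop
Round 7: pos4(id97) recv 97: ELECTED
Message ID 83 originates at pos 6; dropped at pos 4 in round 5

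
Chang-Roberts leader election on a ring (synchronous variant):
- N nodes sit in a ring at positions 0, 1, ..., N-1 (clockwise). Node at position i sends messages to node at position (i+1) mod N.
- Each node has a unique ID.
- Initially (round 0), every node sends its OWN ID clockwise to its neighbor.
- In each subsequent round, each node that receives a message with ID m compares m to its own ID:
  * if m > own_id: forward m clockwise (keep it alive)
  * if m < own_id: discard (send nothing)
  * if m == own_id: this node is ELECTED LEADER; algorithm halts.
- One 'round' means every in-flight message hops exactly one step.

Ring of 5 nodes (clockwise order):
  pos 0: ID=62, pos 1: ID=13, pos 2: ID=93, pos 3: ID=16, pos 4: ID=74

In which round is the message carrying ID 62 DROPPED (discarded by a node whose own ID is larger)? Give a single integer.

Answer: 2

Derivation:
Round 1: pos1(id13) recv 62: fwd; pos2(id93) recv 13: drop; pos3(id16) recv 93: fwd; pos4(id74) recv 16: drop; pos0(id62) recv 74: fwd
Round 2: pos2(id93) recv 62: drop; pos4(id74) recv 93: fwd; pos1(id13) recv 74: fwd
Round 3: pos0(id62) recv 93: fwd; pos2(id93) recv 74: drop
Round 4: pos1(id13) recv 93: fwd
Round 5: pos2(id93) recv 93: ELECTED
Message ID 62 originates at pos 0; dropped at pos 2 in round 2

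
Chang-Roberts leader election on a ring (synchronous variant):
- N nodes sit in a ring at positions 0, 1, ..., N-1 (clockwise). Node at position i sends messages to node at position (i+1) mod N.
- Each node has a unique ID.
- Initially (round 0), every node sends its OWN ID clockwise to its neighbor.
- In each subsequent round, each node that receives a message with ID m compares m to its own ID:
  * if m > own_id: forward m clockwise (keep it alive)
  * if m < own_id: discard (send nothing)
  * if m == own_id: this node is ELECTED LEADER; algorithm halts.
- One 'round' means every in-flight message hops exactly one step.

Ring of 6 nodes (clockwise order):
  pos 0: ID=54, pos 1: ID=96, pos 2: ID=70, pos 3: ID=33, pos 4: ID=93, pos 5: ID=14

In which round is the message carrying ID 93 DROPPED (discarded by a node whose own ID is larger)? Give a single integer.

Answer: 3

Derivation:
Round 1: pos1(id96) recv 54: drop; pos2(id70) recv 96: fwd; pos3(id33) recv 70: fwd; pos4(id93) recv 33: drop; pos5(id14) recv 93: fwd; pos0(id54) recv 14: drop
Round 2: pos3(id33) recv 96: fwd; pos4(id93) recv 70: drop; pos0(id54) recv 93: fwd
Round 3: pos4(id93) recv 96: fwd; pos1(id96) recv 93: drop
Round 4: pos5(id14) recv 96: fwd
Round 5: pos0(id54) recv 96: fwd
Round 6: pos1(id96) recv 96: ELECTED
Message ID 93 originates at pos 4; dropped at pos 1 in round 3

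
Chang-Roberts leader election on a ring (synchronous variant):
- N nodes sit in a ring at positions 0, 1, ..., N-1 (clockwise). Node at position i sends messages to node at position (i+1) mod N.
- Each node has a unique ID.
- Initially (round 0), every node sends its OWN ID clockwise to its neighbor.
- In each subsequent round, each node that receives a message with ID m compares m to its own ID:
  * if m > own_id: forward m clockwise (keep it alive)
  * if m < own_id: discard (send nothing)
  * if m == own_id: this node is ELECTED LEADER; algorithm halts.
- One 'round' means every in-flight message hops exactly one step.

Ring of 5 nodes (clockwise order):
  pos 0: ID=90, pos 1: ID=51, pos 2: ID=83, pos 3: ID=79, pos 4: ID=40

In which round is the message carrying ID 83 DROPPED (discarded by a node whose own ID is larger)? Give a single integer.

Round 1: pos1(id51) recv 90: fwd; pos2(id83) recv 51: drop; pos3(id79) recv 83: fwd; pos4(id40) recv 79: fwd; pos0(id90) recv 40: drop
Round 2: pos2(id83) recv 90: fwd; pos4(id40) recv 83: fwd; pos0(id90) recv 79: drop
Round 3: pos3(id79) recv 90: fwd; pos0(id90) recv 83: drop
Round 4: pos4(id40) recv 90: fwd
Round 5: pos0(id90) recv 90: ELECTED
Message ID 83 originates at pos 2; dropped at pos 0 in round 3

Answer: 3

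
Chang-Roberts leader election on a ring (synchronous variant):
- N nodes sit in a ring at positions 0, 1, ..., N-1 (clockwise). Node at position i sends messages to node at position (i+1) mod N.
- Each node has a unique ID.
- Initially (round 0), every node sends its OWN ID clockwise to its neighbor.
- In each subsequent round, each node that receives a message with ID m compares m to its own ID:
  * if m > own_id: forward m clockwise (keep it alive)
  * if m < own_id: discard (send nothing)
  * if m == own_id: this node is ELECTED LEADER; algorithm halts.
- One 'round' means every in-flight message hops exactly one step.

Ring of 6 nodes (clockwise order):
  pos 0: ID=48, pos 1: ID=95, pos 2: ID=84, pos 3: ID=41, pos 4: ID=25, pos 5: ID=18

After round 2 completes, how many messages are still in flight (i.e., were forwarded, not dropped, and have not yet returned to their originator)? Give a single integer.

Answer: 3

Derivation:
Round 1: pos1(id95) recv 48: drop; pos2(id84) recv 95: fwd; pos3(id41) recv 84: fwd; pos4(id25) recv 41: fwd; pos5(id18) recv 25: fwd; pos0(id48) recv 18: drop
Round 2: pos3(id41) recv 95: fwd; pos4(id25) recv 84: fwd; pos5(id18) recv 41: fwd; pos0(id48) recv 25: drop
After round 2: 3 messages still in flight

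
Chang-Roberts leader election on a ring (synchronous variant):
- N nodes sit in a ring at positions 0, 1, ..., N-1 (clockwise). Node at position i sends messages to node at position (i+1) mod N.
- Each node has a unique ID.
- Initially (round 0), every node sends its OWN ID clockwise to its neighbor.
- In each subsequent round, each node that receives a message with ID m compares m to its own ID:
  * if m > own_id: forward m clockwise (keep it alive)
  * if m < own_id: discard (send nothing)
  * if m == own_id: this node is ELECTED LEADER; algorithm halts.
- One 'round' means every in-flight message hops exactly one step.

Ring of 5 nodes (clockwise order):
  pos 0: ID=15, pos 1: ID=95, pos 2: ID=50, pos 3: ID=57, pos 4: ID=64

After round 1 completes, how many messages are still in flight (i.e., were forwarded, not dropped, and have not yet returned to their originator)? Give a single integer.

Round 1: pos1(id95) recv 15: drop; pos2(id50) recv 95: fwd; pos3(id57) recv 50: drop; pos4(id64) recv 57: drop; pos0(id15) recv 64: fwd
After round 1: 2 messages still in flight

Answer: 2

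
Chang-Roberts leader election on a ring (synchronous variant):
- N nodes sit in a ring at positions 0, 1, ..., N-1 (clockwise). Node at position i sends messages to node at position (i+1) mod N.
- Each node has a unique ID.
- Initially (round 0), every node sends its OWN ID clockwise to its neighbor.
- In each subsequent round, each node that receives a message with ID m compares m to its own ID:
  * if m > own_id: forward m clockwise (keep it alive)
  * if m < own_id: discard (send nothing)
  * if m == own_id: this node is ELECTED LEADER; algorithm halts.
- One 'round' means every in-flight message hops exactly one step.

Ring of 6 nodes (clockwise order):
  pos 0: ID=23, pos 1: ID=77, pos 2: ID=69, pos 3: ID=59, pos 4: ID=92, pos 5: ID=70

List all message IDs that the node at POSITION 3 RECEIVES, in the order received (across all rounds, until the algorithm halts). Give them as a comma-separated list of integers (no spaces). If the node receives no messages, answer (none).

Answer: 69,77,92

Derivation:
Round 1: pos1(id77) recv 23: drop; pos2(id69) recv 77: fwd; pos3(id59) recv 69: fwd; pos4(id92) recv 59: drop; pos5(id70) recv 92: fwd; pos0(id23) recv 70: fwd
Round 2: pos3(id59) recv 77: fwd; pos4(id92) recv 69: drop; pos0(id23) recv 92: fwd; pos1(id77) recv 70: drop
Round 3: pos4(id92) recv 77: drop; pos1(id77) recv 92: fwd
Round 4: pos2(id69) recv 92: fwd
Round 5: pos3(id59) recv 92: fwd
Round 6: pos4(id92) recv 92: ELECTED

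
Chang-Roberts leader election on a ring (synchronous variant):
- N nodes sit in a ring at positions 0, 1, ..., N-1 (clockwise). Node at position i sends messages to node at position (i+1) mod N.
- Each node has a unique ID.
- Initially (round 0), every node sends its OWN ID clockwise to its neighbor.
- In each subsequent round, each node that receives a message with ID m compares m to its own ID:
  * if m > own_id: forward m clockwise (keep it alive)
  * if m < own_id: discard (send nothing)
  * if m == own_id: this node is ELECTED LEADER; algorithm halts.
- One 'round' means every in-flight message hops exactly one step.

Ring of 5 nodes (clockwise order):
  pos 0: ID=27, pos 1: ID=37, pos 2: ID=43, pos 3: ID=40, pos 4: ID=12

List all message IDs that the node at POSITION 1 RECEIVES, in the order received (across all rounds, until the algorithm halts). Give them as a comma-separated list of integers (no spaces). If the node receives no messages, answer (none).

Answer: 27,40,43

Derivation:
Round 1: pos1(id37) recv 27: drop; pos2(id43) recv 37: drop; pos3(id40) recv 43: fwd; pos4(id12) recv 40: fwd; pos0(id27) recv 12: drop
Round 2: pos4(id12) recv 43: fwd; pos0(id27) recv 40: fwd
Round 3: pos0(id27) recv 43: fwd; pos1(id37) recv 40: fwd
Round 4: pos1(id37) recv 43: fwd; pos2(id43) recv 40: drop
Round 5: pos2(id43) recv 43: ELECTED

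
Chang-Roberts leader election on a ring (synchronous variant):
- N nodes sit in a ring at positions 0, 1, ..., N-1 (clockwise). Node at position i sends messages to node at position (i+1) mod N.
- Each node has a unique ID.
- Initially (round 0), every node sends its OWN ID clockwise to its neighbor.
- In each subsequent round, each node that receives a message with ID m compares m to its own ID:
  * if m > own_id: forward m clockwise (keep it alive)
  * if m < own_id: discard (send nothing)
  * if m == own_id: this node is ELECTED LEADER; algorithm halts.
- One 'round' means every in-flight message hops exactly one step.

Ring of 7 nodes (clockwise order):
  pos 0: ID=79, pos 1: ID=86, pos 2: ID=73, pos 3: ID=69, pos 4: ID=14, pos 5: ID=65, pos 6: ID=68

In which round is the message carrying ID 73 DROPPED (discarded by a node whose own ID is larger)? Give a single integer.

Round 1: pos1(id86) recv 79: drop; pos2(id73) recv 86: fwd; pos3(id69) recv 73: fwd; pos4(id14) recv 69: fwd; pos5(id65) recv 14: drop; pos6(id68) recv 65: drop; pos0(id79) recv 68: drop
Round 2: pos3(id69) recv 86: fwd; pos4(id14) recv 73: fwd; pos5(id65) recv 69: fwd
Round 3: pos4(id14) recv 86: fwd; pos5(id65) recv 73: fwd; pos6(id68) recv 69: fwd
Round 4: pos5(id65) recv 86: fwd; pos6(id68) recv 73: fwd; pos0(id79) recv 69: drop
Round 5: pos6(id68) recv 86: fwd; pos0(id79) recv 73: drop
Round 6: pos0(id79) recv 86: fwd
Round 7: pos1(id86) recv 86: ELECTED
Message ID 73 originates at pos 2; dropped at pos 0 in round 5

Answer: 5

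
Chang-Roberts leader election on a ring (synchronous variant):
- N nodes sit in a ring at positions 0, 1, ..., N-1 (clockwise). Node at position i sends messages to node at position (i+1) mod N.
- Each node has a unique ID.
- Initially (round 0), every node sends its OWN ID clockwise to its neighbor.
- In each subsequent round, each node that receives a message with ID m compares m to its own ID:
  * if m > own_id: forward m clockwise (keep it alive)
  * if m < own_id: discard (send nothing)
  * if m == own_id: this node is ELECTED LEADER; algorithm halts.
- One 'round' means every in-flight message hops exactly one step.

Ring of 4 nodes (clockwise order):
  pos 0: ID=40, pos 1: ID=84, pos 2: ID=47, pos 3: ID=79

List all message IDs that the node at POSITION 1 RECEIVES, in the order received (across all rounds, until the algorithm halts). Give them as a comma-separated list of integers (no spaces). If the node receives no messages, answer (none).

Round 1: pos1(id84) recv 40: drop; pos2(id47) recv 84: fwd; pos3(id79) recv 47: drop; pos0(id40) recv 79: fwd
Round 2: pos3(id79) recv 84: fwd; pos1(id84) recv 79: drop
Round 3: pos0(id40) recv 84: fwd
Round 4: pos1(id84) recv 84: ELECTED

Answer: 40,79,84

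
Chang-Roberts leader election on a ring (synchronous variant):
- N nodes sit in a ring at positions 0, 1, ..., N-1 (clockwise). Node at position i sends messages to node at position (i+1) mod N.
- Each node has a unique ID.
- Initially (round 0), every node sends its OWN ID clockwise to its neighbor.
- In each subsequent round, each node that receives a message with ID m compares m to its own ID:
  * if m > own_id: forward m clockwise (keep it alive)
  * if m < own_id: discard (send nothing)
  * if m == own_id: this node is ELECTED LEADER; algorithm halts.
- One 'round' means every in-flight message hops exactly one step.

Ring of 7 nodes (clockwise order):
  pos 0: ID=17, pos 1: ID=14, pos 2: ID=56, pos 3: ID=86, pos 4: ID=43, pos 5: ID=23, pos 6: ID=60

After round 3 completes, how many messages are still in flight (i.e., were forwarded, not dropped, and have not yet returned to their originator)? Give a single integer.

Round 1: pos1(id14) recv 17: fwd; pos2(id56) recv 14: drop; pos3(id86) recv 56: drop; pos4(id43) recv 86: fwd; pos5(id23) recv 43: fwd; pos6(id60) recv 23: drop; pos0(id17) recv 60: fwd
Round 2: pos2(id56) recv 17: drop; pos5(id23) recv 86: fwd; pos6(id60) recv 43: drop; pos1(id14) recv 60: fwd
Round 3: pos6(id60) recv 86: fwd; pos2(id56) recv 60: fwd
After round 3: 2 messages still in flight

Answer: 2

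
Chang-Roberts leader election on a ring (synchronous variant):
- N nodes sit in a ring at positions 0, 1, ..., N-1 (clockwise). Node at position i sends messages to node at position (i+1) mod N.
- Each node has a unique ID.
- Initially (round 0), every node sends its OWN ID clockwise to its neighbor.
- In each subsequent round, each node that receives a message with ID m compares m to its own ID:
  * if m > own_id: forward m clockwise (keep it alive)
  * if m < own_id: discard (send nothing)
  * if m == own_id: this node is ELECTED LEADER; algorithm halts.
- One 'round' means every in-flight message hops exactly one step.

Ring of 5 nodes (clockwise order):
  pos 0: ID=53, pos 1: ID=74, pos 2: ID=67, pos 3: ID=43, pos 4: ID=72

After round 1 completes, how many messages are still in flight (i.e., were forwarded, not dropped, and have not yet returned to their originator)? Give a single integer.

Round 1: pos1(id74) recv 53: drop; pos2(id67) recv 74: fwd; pos3(id43) recv 67: fwd; pos4(id72) recv 43: drop; pos0(id53) recv 72: fwd
After round 1: 3 messages still in flight

Answer: 3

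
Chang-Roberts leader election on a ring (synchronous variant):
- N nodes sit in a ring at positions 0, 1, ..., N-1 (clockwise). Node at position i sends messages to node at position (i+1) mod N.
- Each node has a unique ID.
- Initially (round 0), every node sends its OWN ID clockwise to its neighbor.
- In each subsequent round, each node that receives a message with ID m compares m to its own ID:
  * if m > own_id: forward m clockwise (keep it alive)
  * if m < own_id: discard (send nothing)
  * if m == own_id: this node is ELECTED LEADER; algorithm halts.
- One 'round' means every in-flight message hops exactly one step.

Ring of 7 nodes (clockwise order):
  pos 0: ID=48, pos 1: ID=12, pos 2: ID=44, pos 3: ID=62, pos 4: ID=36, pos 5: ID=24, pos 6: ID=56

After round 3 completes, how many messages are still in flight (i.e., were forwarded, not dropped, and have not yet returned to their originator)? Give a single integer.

Round 1: pos1(id12) recv 48: fwd; pos2(id44) recv 12: drop; pos3(id62) recv 44: drop; pos4(id36) recv 62: fwd; pos5(id24) recv 36: fwd; pos6(id56) recv 24: drop; pos0(id48) recv 56: fwd
Round 2: pos2(id44) recv 48: fwd; pos5(id24) recv 62: fwd; pos6(id56) recv 36: drop; pos1(id12) recv 56: fwd
Round 3: pos3(id62) recv 48: drop; pos6(id56) recv 62: fwd; pos2(id44) recv 56: fwd
After round 3: 2 messages still in flight

Answer: 2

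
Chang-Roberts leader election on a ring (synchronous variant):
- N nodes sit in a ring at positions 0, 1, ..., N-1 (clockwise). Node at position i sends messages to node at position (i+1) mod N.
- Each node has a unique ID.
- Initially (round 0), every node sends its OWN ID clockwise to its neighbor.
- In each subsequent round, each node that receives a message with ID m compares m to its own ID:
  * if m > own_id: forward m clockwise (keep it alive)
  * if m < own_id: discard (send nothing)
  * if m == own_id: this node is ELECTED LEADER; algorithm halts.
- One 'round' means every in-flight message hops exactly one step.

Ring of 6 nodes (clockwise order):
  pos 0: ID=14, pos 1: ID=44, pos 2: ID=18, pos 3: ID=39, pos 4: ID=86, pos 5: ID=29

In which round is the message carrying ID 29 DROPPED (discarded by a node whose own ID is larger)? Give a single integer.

Answer: 2

Derivation:
Round 1: pos1(id44) recv 14: drop; pos2(id18) recv 44: fwd; pos3(id39) recv 18: drop; pos4(id86) recv 39: drop; pos5(id29) recv 86: fwd; pos0(id14) recv 29: fwd
Round 2: pos3(id39) recv 44: fwd; pos0(id14) recv 86: fwd; pos1(id44) recv 29: drop
Round 3: pos4(id86) recv 44: drop; pos1(id44) recv 86: fwd
Round 4: pos2(id18) recv 86: fwd
Round 5: pos3(id39) recv 86: fwd
Round 6: pos4(id86) recv 86: ELECTED
Message ID 29 originates at pos 5; dropped at pos 1 in round 2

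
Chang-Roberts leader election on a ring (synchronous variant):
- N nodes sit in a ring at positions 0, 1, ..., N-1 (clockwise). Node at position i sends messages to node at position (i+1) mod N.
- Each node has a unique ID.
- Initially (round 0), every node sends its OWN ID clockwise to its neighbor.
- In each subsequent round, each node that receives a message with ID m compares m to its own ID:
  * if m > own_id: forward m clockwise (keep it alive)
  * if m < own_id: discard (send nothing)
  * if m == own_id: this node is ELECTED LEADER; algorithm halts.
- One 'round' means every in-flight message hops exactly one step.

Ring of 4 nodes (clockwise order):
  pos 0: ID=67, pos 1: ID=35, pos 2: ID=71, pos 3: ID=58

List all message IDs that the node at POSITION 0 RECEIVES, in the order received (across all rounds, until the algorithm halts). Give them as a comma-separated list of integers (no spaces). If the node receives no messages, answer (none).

Round 1: pos1(id35) recv 67: fwd; pos2(id71) recv 35: drop; pos3(id58) recv 71: fwd; pos0(id67) recv 58: drop
Round 2: pos2(id71) recv 67: drop; pos0(id67) recv 71: fwd
Round 3: pos1(id35) recv 71: fwd
Round 4: pos2(id71) recv 71: ELECTED

Answer: 58,71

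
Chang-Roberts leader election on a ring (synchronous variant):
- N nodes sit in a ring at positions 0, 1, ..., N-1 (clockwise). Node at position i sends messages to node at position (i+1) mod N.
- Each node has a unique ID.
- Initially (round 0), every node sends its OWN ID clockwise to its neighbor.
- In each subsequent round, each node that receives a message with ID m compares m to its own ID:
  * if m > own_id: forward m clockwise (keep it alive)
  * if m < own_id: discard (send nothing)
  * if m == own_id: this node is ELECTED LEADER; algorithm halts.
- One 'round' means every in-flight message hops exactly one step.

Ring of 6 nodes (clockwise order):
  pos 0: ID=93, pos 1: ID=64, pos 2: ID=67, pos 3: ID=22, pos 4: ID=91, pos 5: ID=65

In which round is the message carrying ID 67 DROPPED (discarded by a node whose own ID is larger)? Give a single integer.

Round 1: pos1(id64) recv 93: fwd; pos2(id67) recv 64: drop; pos3(id22) recv 67: fwd; pos4(id91) recv 22: drop; pos5(id65) recv 91: fwd; pos0(id93) recv 65: drop
Round 2: pos2(id67) recv 93: fwd; pos4(id91) recv 67: drop; pos0(id93) recv 91: drop
Round 3: pos3(id22) recv 93: fwd
Round 4: pos4(id91) recv 93: fwd
Round 5: pos5(id65) recv 93: fwd
Round 6: pos0(id93) recv 93: ELECTED
Message ID 67 originates at pos 2; dropped at pos 4 in round 2

Answer: 2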